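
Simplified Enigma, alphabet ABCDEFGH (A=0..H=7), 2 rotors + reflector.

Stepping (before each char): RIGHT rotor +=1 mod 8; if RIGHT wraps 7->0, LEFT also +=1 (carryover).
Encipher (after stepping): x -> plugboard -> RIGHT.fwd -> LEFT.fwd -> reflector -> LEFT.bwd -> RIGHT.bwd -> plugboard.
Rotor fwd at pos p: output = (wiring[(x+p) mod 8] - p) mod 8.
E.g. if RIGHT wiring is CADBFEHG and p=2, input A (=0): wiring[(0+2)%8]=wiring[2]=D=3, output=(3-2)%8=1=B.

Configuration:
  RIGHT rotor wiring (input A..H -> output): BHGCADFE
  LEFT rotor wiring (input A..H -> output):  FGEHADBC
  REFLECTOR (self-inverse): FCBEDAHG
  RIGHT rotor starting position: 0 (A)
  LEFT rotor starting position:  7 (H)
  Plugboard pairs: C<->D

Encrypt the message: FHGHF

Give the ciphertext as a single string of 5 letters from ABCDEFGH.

Answer: GGHCE

Derivation:
Char 1 ('F'): step: R->1, L=7; F->plug->F->R->E->L->A->refl->F->L'->D->R'->G->plug->G
Char 2 ('H'): step: R->2, L=7; H->plug->H->R->F->L->B->refl->C->L'->H->R'->G->plug->G
Char 3 ('G'): step: R->3, L=7; G->plug->G->R->E->L->A->refl->F->L'->D->R'->H->plug->H
Char 4 ('H'): step: R->4, L=7; H->plug->H->R->G->L->E->refl->D->L'->A->R'->D->plug->C
Char 5 ('F'): step: R->5, L=7; F->plug->F->R->B->L->G->refl->H->L'->C->R'->E->plug->E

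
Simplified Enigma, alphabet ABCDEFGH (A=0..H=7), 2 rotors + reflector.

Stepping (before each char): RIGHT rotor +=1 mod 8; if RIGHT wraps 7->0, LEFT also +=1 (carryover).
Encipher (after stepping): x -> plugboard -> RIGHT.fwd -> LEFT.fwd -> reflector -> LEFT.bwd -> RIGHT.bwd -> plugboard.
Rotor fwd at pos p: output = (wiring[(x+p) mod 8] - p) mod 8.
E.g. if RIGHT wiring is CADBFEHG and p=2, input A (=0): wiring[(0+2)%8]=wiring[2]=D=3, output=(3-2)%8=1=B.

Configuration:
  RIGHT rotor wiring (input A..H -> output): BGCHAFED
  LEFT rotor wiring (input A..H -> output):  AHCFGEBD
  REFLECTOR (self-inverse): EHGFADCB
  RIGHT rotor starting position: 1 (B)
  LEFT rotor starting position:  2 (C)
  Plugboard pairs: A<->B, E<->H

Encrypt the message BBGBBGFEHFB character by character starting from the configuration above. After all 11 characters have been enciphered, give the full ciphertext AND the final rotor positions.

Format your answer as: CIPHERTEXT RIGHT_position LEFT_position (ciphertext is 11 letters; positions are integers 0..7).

Answer: HAEGCDBFGBG 4 3

Derivation:
Char 1 ('B'): step: R->2, L=2; B->plug->A->R->A->L->A->refl->E->L'->C->R'->E->plug->H
Char 2 ('B'): step: R->3, L=2; B->plug->A->R->E->L->H->refl->B->L'->F->R'->B->plug->A
Char 3 ('G'): step: R->4, L=2; G->plug->G->R->G->L->G->refl->C->L'->D->R'->H->plug->E
Char 4 ('B'): step: R->5, L=2; B->plug->A->R->A->L->A->refl->E->L'->C->R'->G->plug->G
Char 5 ('B'): step: R->6, L=2; B->plug->A->R->G->L->G->refl->C->L'->D->R'->C->plug->C
Char 6 ('G'): step: R->7, L=2; G->plug->G->R->G->L->G->refl->C->L'->D->R'->D->plug->D
Char 7 ('F'): step: R->0, L->3 (L advanced); F->plug->F->R->F->L->F->refl->D->L'->B->R'->A->plug->B
Char 8 ('E'): step: R->1, L=3; E->plug->H->R->A->L->C->refl->G->L'->D->R'->F->plug->F
Char 9 ('H'): step: R->2, L=3; H->plug->E->R->C->L->B->refl->H->L'->H->R'->G->plug->G
Char 10 ('F'): step: R->3, L=3; F->plug->F->R->G->L->E->refl->A->L'->E->R'->A->plug->B
Char 11 ('B'): step: R->4, L=3; B->plug->A->R->E->L->A->refl->E->L'->G->R'->G->plug->G
Final: ciphertext=HAEGCDBFGBG, RIGHT=4, LEFT=3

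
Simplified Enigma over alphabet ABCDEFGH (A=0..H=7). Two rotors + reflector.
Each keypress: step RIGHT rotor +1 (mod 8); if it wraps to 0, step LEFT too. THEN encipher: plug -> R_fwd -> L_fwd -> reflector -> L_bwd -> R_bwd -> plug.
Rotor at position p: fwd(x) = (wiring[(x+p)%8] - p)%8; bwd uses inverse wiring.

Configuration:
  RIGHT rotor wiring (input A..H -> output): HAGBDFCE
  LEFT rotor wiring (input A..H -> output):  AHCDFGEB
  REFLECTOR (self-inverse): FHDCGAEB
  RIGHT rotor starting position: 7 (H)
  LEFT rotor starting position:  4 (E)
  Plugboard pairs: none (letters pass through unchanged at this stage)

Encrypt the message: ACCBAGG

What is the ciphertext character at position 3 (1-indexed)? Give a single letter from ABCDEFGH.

Char 1 ('A'): step: R->0, L->5 (L advanced); A->plug->A->R->H->L->A->refl->F->L'->F->R'->F->plug->F
Char 2 ('C'): step: R->1, L=5; C->plug->C->R->A->L->B->refl->H->L'->B->R'->F->plug->F
Char 3 ('C'): step: R->2, L=5; C->plug->C->R->B->L->H->refl->B->L'->A->R'->E->plug->E

E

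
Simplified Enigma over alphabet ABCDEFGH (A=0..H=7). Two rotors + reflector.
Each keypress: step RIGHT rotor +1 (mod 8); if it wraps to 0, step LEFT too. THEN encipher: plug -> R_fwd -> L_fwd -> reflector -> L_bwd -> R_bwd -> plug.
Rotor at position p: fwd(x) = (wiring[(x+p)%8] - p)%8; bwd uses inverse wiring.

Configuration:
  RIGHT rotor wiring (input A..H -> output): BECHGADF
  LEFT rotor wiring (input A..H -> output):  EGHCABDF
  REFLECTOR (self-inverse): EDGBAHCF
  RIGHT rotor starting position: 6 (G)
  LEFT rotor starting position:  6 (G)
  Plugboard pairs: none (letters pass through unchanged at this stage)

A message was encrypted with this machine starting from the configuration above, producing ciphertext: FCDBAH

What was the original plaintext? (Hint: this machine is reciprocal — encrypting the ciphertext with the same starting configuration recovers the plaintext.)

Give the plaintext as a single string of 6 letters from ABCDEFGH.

Char 1 ('F'): step: R->7, L=6; F->plug->F->R->H->L->D->refl->B->L'->E->R'->H->plug->H
Char 2 ('C'): step: R->0, L->7 (L advanced); C->plug->C->R->C->L->H->refl->F->L'->B->R'->A->plug->A
Char 3 ('D'): step: R->1, L=7; D->plug->D->R->F->L->B->refl->D->L'->E->R'->G->plug->G
Char 4 ('B'): step: R->2, L=7; B->plug->B->R->F->L->B->refl->D->L'->E->R'->C->plug->C
Char 5 ('A'): step: R->3, L=7; A->plug->A->R->E->L->D->refl->B->L'->F->R'->C->plug->C
Char 6 ('H'): step: R->4, L=7; H->plug->H->R->D->L->A->refl->E->L'->H->R'->C->plug->C

Answer: HAGCCC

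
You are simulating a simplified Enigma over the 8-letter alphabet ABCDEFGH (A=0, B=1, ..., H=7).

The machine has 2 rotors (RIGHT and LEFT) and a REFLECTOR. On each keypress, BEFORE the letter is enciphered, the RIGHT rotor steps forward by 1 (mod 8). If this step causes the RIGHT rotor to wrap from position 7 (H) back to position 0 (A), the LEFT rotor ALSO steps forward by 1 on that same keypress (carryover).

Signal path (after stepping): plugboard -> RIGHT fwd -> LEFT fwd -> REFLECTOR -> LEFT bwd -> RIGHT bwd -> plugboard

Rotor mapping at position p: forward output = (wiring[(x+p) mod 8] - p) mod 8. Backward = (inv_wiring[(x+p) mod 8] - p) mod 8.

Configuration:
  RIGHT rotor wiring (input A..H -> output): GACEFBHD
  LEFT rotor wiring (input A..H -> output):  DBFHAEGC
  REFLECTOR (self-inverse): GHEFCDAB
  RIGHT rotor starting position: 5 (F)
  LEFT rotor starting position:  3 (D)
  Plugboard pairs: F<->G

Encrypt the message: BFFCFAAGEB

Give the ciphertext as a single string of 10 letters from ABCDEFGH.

Answer: GAEBHGCFGE

Derivation:
Char 1 ('B'): step: R->6, L=3; B->plug->B->R->F->L->A->refl->G->L'->G->R'->F->plug->G
Char 2 ('F'): step: R->7, L=3; F->plug->G->R->C->L->B->refl->H->L'->E->R'->A->plug->A
Char 3 ('F'): step: R->0, L->4 (L advanced); F->plug->G->R->H->L->D->refl->F->L'->F->R'->E->plug->E
Char 4 ('C'): step: R->1, L=4; C->plug->C->R->D->L->G->refl->A->L'->B->R'->B->plug->B
Char 5 ('F'): step: R->2, L=4; F->plug->G->R->E->L->H->refl->B->L'->G->R'->H->plug->H
Char 6 ('A'): step: R->3, L=4; A->plug->A->R->B->L->A->refl->G->L'->D->R'->F->plug->G
Char 7 ('A'): step: R->4, L=4; A->plug->A->R->B->L->A->refl->G->L'->D->R'->C->plug->C
Char 8 ('G'): step: R->5, L=4; G->plug->F->R->F->L->F->refl->D->L'->H->R'->G->plug->F
Char 9 ('E'): step: R->6, L=4; E->plug->E->R->E->L->H->refl->B->L'->G->R'->F->plug->G
Char 10 ('B'): step: R->7, L=4; B->plug->B->R->H->L->D->refl->F->L'->F->R'->E->plug->E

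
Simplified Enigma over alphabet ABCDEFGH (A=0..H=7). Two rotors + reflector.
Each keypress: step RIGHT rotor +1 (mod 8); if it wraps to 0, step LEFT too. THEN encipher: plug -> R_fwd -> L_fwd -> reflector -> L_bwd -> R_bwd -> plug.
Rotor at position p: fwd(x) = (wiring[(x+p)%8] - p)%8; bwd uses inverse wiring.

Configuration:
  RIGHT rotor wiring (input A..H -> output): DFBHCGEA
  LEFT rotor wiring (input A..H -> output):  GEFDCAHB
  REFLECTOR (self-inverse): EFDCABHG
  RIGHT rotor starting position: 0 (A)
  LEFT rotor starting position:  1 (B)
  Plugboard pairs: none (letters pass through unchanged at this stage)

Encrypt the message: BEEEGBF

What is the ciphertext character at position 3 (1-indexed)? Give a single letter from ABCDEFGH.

Char 1 ('B'): step: R->1, L=1; B->plug->B->R->A->L->D->refl->C->L'->C->R'->H->plug->H
Char 2 ('E'): step: R->2, L=1; E->plug->E->R->C->L->C->refl->D->L'->A->R'->C->plug->C
Char 3 ('E'): step: R->3, L=1; E->plug->E->R->F->L->G->refl->H->L'->E->R'->A->plug->A

A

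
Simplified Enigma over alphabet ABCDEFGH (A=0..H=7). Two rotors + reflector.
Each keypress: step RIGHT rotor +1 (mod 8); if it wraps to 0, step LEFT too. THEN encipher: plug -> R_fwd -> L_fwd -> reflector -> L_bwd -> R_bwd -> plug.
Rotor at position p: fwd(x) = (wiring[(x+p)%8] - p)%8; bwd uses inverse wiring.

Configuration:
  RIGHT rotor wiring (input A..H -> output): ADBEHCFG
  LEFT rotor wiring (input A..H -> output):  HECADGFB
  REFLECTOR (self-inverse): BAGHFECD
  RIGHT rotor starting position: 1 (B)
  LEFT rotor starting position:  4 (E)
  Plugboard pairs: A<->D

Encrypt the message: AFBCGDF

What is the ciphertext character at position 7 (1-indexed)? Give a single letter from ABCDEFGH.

Char 1 ('A'): step: R->2, L=4; A->plug->D->R->A->L->H->refl->D->L'->E->R'->F->plug->F
Char 2 ('F'): step: R->3, L=4; F->plug->F->R->F->L->A->refl->B->L'->C->R'->D->plug->A
Char 3 ('B'): step: R->4, L=4; B->plug->B->R->G->L->G->refl->C->L'->B->R'->C->plug->C
Char 4 ('C'): step: R->5, L=4; C->plug->C->R->B->L->C->refl->G->L'->G->R'->E->plug->E
Char 5 ('G'): step: R->6, L=4; G->plug->G->R->B->L->C->refl->G->L'->G->R'->F->plug->F
Char 6 ('D'): step: R->7, L=4; D->plug->A->R->H->L->E->refl->F->L'->D->R'->G->plug->G
Char 7 ('F'): step: R->0, L->5 (L advanced); F->plug->F->R->C->L->E->refl->F->L'->F->R'->G->plug->G

G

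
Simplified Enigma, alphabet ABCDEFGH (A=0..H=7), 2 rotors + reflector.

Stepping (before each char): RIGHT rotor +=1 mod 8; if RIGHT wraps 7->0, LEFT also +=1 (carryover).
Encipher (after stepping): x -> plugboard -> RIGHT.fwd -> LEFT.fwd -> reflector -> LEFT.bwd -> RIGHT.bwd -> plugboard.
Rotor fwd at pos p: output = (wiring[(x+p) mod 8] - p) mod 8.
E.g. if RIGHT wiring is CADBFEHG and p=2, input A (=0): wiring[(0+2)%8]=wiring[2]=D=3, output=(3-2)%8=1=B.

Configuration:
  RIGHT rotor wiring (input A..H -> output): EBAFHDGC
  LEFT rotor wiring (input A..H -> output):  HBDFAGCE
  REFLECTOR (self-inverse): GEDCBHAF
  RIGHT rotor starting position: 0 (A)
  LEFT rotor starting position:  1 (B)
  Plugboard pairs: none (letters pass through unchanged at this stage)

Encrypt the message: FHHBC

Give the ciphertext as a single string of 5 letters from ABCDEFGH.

Answer: EFAEH

Derivation:
Char 1 ('F'): step: R->1, L=1; F->plug->F->R->F->L->B->refl->E->L'->C->R'->E->plug->E
Char 2 ('H'): step: R->2, L=1; H->plug->H->R->H->L->G->refl->A->L'->A->R'->F->plug->F
Char 3 ('H'): step: R->3, L=1; H->plug->H->R->F->L->B->refl->E->L'->C->R'->A->plug->A
Char 4 ('B'): step: R->4, L=1; B->plug->B->R->H->L->G->refl->A->L'->A->R'->E->plug->E
Char 5 ('C'): step: R->5, L=1; C->plug->C->R->F->L->B->refl->E->L'->C->R'->H->plug->H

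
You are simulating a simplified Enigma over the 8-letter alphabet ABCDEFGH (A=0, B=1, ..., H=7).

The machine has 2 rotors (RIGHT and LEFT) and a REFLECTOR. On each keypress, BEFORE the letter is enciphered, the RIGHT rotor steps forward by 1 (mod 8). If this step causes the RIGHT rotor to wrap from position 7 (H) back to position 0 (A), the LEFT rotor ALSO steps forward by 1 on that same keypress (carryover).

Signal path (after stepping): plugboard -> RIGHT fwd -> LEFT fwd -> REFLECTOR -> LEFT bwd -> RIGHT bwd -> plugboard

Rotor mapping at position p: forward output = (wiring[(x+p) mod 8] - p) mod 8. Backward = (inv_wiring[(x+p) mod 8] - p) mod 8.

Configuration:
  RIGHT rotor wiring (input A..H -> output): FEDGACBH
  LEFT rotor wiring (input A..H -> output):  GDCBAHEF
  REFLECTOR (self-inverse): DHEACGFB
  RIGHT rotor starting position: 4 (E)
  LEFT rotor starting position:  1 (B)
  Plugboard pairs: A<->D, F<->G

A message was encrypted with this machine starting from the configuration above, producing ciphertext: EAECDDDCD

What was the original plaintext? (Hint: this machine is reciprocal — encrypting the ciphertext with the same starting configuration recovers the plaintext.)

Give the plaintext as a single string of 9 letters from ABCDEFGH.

Char 1 ('E'): step: R->5, L=1; E->plug->E->R->H->L->F->refl->G->L'->E->R'->B->plug->B
Char 2 ('A'): step: R->6, L=1; A->plug->D->R->G->L->E->refl->C->L'->A->R'->F->plug->G
Char 3 ('E'): step: R->7, L=1; E->plug->E->R->H->L->F->refl->G->L'->E->R'->D->plug->A
Char 4 ('C'): step: R->0, L->2 (L advanced); C->plug->C->R->D->L->F->refl->G->L'->C->R'->F->plug->G
Char 5 ('D'): step: R->1, L=2; D->plug->A->R->D->L->F->refl->G->L'->C->R'->B->plug->B
Char 6 ('D'): step: R->2, L=2; D->plug->A->R->B->L->H->refl->B->L'->H->R'->E->plug->E
Char 7 ('D'): step: R->3, L=2; D->plug->A->R->D->L->F->refl->G->L'->C->R'->F->plug->G
Char 8 ('C'): step: R->4, L=2; C->plug->C->R->F->L->D->refl->A->L'->A->R'->F->plug->G
Char 9 ('D'): step: R->5, L=2; D->plug->A->R->F->L->D->refl->A->L'->A->R'->D->plug->A

Answer: BGAGBEGGA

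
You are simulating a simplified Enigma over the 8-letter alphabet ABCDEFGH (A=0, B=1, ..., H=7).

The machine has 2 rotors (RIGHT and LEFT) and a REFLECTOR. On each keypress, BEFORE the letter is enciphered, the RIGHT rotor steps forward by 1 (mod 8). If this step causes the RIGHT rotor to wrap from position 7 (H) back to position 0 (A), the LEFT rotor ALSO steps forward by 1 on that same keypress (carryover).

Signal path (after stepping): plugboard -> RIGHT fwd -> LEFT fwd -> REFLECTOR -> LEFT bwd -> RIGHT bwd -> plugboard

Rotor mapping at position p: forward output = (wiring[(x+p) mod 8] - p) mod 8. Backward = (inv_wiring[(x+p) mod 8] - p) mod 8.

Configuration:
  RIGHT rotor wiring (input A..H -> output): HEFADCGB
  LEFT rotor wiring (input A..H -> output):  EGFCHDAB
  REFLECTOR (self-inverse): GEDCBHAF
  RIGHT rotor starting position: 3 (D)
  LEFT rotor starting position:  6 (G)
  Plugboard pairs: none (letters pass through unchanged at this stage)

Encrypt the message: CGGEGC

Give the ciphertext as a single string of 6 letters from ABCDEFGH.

Answer: EDDBAH

Derivation:
Char 1 ('C'): step: R->4, L=6; C->plug->C->R->C->L->G->refl->A->L'->D->R'->E->plug->E
Char 2 ('G'): step: R->5, L=6; G->plug->G->R->D->L->A->refl->G->L'->C->R'->D->plug->D
Char 3 ('G'): step: R->6, L=6; G->plug->G->R->F->L->E->refl->B->L'->G->R'->D->plug->D
Char 4 ('E'): step: R->7, L=6; E->plug->E->R->B->L->D->refl->C->L'->A->R'->B->plug->B
Char 5 ('G'): step: R->0, L->7 (L advanced); G->plug->G->R->G->L->E->refl->B->L'->H->R'->A->plug->A
Char 6 ('C'): step: R->1, L=7; C->plug->C->R->H->L->B->refl->E->L'->G->R'->H->plug->H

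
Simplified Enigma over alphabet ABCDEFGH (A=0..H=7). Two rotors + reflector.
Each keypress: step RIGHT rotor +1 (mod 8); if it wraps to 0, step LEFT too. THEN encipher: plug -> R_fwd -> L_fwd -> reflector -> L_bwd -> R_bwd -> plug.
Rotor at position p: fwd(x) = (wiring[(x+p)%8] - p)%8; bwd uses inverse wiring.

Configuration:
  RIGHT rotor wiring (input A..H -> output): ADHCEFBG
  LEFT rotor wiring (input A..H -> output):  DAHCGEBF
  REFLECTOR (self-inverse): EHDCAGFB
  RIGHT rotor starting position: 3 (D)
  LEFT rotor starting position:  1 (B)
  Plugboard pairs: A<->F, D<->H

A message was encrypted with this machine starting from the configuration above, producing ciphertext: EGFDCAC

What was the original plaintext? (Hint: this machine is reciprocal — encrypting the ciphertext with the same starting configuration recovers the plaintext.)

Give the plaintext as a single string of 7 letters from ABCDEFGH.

Char 1 ('E'): step: R->4, L=1; E->plug->E->R->E->L->D->refl->C->L'->H->R'->F->plug->A
Char 2 ('G'): step: R->5, L=1; G->plug->G->R->F->L->A->refl->E->L'->G->R'->E->plug->E
Char 3 ('F'): step: R->6, L=1; F->plug->A->R->D->L->F->refl->G->L'->B->R'->E->plug->E
Char 4 ('D'): step: R->7, L=1; D->plug->H->R->C->L->B->refl->H->L'->A->R'->D->plug->H
Char 5 ('C'): step: R->0, L->2 (L advanced); C->plug->C->R->H->L->G->refl->F->L'->A->R'->A->plug->F
Char 6 ('A'): step: R->1, L=2; A->plug->F->R->A->L->F->refl->G->L'->H->R'->H->plug->D
Char 7 ('C'): step: R->2, L=2; C->plug->C->R->C->L->E->refl->A->L'->B->R'->H->plug->D

Answer: AEEHFDD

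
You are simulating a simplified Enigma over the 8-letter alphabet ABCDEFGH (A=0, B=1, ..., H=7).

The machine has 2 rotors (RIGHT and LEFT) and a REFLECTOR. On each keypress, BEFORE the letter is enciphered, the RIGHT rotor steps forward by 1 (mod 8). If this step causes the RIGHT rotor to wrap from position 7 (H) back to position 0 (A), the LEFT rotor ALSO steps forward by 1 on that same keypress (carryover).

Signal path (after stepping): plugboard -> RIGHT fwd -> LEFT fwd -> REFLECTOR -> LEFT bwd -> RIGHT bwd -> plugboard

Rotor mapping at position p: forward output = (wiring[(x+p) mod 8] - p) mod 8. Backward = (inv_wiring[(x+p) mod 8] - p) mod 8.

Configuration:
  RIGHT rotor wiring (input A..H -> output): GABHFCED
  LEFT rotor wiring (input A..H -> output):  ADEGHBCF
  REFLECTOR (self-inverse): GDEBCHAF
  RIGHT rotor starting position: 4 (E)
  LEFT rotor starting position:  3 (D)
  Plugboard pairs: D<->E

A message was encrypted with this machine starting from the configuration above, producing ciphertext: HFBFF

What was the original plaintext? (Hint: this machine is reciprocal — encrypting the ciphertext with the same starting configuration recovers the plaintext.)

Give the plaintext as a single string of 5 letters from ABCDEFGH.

Char 1 ('H'): step: R->5, L=3; H->plug->H->R->A->L->D->refl->B->L'->H->R'->B->plug->B
Char 2 ('F'): step: R->6, L=3; F->plug->F->R->B->L->E->refl->C->L'->E->R'->H->plug->H
Char 3 ('B'): step: R->7, L=3; B->plug->B->R->H->L->B->refl->D->L'->A->R'->E->plug->D
Char 4 ('F'): step: R->0, L->4 (L advanced); F->plug->F->R->C->L->G->refl->A->L'->G->R'->A->plug->A
Char 5 ('F'): step: R->1, L=4; F->plug->F->R->D->L->B->refl->D->L'->A->R'->B->plug->B

Answer: BHDAB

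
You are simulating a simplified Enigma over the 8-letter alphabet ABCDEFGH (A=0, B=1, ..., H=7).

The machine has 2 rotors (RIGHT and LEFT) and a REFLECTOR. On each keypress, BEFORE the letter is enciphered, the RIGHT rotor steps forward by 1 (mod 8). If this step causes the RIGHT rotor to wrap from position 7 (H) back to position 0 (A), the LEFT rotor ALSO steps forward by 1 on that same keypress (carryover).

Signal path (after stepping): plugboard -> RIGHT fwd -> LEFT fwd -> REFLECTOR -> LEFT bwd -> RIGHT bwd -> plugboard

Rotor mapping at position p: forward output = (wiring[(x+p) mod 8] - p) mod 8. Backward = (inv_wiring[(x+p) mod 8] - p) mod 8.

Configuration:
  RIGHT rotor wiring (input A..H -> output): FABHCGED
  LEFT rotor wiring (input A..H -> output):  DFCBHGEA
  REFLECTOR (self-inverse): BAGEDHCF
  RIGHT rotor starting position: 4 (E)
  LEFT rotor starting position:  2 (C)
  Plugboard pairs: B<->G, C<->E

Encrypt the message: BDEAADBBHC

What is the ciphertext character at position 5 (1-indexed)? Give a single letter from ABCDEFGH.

Char 1 ('B'): step: R->5, L=2; B->plug->G->R->C->L->F->refl->H->L'->B->R'->A->plug->A
Char 2 ('D'): step: R->6, L=2; D->plug->D->R->C->L->F->refl->H->L'->B->R'->F->plug->F
Char 3 ('E'): step: R->7, L=2; E->plug->C->R->B->L->H->refl->F->L'->C->R'->D->plug->D
Char 4 ('A'): step: R->0, L->3 (L advanced); A->plug->A->R->F->L->A->refl->B->L'->D->R'->H->plug->H
Char 5 ('A'): step: R->1, L=3; A->plug->A->R->H->L->H->refl->F->L'->E->R'->H->plug->H

H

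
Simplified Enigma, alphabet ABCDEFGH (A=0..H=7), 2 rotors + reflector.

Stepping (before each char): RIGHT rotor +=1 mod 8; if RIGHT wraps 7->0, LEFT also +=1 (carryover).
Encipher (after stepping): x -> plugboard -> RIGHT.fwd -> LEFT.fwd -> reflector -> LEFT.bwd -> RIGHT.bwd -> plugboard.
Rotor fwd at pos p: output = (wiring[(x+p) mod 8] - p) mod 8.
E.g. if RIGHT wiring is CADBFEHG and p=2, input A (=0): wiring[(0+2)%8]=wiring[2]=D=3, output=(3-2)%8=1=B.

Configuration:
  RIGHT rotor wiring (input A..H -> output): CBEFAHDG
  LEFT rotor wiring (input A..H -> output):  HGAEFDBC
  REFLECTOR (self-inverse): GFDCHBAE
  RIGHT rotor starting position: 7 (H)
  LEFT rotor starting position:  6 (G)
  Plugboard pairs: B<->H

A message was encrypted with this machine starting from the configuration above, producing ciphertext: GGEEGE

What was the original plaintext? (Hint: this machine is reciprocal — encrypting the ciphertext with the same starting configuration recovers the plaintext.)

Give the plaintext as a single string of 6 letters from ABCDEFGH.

Answer: CBDCCB

Derivation:
Char 1 ('G'): step: R->0, L->7 (L advanced); G->plug->G->R->D->L->B->refl->F->L'->E->R'->C->plug->C
Char 2 ('G'): step: R->1, L=7; G->plug->G->R->F->L->G->refl->A->L'->B->R'->H->plug->B
Char 3 ('E'): step: R->2, L=7; E->plug->E->R->B->L->A->refl->G->L'->F->R'->D->plug->D
Char 4 ('E'): step: R->3, L=7; E->plug->E->R->D->L->B->refl->F->L'->E->R'->C->plug->C
Char 5 ('G'): step: R->4, L=7; G->plug->G->R->A->L->D->refl->C->L'->H->R'->C->plug->C
Char 6 ('E'): step: R->5, L=7; E->plug->E->R->E->L->F->refl->B->L'->D->R'->H->plug->B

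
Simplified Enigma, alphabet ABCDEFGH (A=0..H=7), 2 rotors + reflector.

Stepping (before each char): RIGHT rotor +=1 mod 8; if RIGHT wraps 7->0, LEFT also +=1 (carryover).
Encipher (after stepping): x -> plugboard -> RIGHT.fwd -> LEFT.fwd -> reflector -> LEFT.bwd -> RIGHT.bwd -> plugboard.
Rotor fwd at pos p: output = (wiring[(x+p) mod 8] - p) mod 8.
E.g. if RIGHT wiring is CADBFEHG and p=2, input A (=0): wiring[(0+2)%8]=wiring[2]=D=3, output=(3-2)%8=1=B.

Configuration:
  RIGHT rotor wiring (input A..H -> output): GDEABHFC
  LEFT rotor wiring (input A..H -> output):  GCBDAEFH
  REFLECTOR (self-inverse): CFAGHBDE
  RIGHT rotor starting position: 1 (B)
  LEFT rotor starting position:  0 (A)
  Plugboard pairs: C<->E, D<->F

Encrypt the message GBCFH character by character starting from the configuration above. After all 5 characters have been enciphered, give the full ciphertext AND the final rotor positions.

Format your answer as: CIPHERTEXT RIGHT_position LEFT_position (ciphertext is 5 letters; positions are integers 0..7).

Answer: HFFHB 6 0

Derivation:
Char 1 ('G'): step: R->2, L=0; G->plug->G->R->E->L->A->refl->C->L'->B->R'->H->plug->H
Char 2 ('B'): step: R->3, L=0; B->plug->B->R->G->L->F->refl->B->L'->C->R'->D->plug->F
Char 3 ('C'): step: R->4, L=0; C->plug->E->R->C->L->B->refl->F->L'->G->R'->D->plug->F
Char 4 ('F'): step: R->5, L=0; F->plug->D->R->B->L->C->refl->A->L'->E->R'->H->plug->H
Char 5 ('H'): step: R->6, L=0; H->plug->H->R->B->L->C->refl->A->L'->E->R'->B->plug->B
Final: ciphertext=HFFHB, RIGHT=6, LEFT=0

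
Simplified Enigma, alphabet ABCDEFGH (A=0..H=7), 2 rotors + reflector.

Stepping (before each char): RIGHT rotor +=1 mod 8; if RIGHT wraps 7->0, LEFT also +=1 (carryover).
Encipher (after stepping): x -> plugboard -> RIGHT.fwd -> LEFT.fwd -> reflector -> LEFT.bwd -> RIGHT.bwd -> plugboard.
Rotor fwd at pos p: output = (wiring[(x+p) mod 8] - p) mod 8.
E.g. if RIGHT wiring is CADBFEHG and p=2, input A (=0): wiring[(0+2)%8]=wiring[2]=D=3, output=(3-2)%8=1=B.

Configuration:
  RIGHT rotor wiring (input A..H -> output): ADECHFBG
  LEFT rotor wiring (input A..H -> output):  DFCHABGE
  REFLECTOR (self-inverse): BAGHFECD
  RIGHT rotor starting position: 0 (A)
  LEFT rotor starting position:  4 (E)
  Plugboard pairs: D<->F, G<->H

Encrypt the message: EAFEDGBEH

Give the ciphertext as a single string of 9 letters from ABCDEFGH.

Answer: GHCDBDDFD

Derivation:
Char 1 ('E'): step: R->1, L=4; E->plug->E->R->E->L->H->refl->D->L'->H->R'->H->plug->G
Char 2 ('A'): step: R->2, L=4; A->plug->A->R->C->L->C->refl->G->L'->G->R'->G->plug->H
Char 3 ('F'): step: R->3, L=4; F->plug->D->R->G->L->G->refl->C->L'->C->R'->C->plug->C
Char 4 ('E'): step: R->4, L=4; E->plug->E->R->E->L->H->refl->D->L'->H->R'->F->plug->D
Char 5 ('D'): step: R->5, L=4; D->plug->F->R->H->L->D->refl->H->L'->E->R'->B->plug->B
Char 6 ('G'): step: R->6, L=4; G->plug->H->R->H->L->D->refl->H->L'->E->R'->F->plug->D
Char 7 ('B'): step: R->7, L=4; B->plug->B->R->B->L->F->refl->E->L'->A->R'->F->plug->D
Char 8 ('E'): step: R->0, L->5 (L advanced); E->plug->E->R->H->L->D->refl->H->L'->C->R'->D->plug->F
Char 9 ('H'): step: R->1, L=5; H->plug->G->R->F->L->F->refl->E->L'->A->R'->F->plug->D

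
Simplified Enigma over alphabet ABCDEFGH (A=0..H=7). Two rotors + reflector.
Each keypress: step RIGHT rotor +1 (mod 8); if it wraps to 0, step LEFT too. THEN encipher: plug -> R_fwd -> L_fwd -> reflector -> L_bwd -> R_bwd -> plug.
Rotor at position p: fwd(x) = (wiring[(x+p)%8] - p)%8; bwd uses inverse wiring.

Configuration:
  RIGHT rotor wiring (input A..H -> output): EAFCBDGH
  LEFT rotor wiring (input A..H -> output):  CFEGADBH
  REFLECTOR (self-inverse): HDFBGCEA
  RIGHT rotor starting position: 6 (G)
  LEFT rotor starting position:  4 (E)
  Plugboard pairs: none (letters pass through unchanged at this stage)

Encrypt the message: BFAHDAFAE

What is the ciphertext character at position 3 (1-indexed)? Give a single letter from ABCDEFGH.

Char 1 ('B'): step: R->7, L=4; B->plug->B->R->F->L->B->refl->D->L'->D->R'->E->plug->E
Char 2 ('F'): step: R->0, L->5 (L advanced); F->plug->F->R->D->L->F->refl->C->L'->C->R'->D->plug->D
Char 3 ('A'): step: R->1, L=5; A->plug->A->R->H->L->D->refl->B->L'->G->R'->G->plug->G

G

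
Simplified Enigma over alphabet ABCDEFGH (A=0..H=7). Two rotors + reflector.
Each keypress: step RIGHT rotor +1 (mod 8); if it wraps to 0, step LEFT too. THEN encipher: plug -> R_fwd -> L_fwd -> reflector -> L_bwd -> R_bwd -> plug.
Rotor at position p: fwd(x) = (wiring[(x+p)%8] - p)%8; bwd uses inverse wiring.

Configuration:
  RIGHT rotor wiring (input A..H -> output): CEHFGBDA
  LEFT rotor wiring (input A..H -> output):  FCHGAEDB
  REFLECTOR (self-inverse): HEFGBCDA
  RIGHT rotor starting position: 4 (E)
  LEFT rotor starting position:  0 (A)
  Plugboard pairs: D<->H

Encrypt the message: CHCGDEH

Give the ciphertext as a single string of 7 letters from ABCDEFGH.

Answer: BDFECCF

Derivation:
Char 1 ('C'): step: R->5, L=0; C->plug->C->R->D->L->G->refl->D->L'->G->R'->B->plug->B
Char 2 ('H'): step: R->6, L=0; H->plug->D->R->G->L->D->refl->G->L'->D->R'->H->plug->D
Char 3 ('C'): step: R->7, L=0; C->plug->C->R->F->L->E->refl->B->L'->H->R'->F->plug->F
Char 4 ('G'): step: R->0, L->1 (L advanced); G->plug->G->R->D->L->H->refl->A->L'->G->R'->E->plug->E
Char 5 ('D'): step: R->1, L=1; D->plug->H->R->B->L->G->refl->D->L'->E->R'->C->plug->C
Char 6 ('E'): step: R->2, L=1; E->plug->E->R->B->L->G->refl->D->L'->E->R'->C->plug->C
Char 7 ('H'): step: R->3, L=1; H->plug->D->R->A->L->B->refl->E->L'->H->R'->F->plug->F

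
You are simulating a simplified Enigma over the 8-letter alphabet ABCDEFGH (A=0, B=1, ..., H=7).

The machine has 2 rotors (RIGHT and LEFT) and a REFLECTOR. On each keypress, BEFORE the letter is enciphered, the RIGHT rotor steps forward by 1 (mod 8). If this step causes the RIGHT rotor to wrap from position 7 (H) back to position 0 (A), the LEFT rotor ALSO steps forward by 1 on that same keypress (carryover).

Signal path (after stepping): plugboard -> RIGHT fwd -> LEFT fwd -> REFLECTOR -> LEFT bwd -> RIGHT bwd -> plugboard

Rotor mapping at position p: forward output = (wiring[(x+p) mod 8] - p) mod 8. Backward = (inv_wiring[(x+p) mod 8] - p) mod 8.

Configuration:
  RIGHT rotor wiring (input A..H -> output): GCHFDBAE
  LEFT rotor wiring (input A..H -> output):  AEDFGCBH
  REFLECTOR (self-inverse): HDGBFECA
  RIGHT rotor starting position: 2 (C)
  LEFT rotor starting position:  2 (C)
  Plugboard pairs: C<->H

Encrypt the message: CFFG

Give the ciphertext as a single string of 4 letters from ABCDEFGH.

Answer: FAEA

Derivation:
Char 1 ('C'): step: R->3, L=2; C->plug->H->R->E->L->H->refl->A->L'->D->R'->F->plug->F
Char 2 ('F'): step: R->4, L=2; F->plug->F->R->G->L->G->refl->C->L'->H->R'->A->plug->A
Char 3 ('F'): step: R->5, L=2; F->plug->F->R->C->L->E->refl->F->L'->F->R'->E->plug->E
Char 4 ('G'): step: R->6, L=2; G->plug->G->R->F->L->F->refl->E->L'->C->R'->A->plug->A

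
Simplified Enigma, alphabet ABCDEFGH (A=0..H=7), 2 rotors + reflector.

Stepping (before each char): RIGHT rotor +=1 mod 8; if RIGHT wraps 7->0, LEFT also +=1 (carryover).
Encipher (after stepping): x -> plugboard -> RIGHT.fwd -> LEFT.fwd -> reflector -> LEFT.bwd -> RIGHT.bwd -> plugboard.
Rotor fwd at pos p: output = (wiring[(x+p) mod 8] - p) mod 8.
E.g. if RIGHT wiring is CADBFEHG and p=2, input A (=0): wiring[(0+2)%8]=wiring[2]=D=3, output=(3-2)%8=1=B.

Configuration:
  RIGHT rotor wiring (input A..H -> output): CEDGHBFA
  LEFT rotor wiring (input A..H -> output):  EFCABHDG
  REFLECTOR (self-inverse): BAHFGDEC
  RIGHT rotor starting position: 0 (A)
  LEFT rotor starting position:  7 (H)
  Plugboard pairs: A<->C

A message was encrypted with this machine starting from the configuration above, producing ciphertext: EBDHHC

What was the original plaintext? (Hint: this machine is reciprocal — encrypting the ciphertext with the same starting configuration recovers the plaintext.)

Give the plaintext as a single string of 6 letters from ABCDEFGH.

Answer: AFFGEB

Derivation:
Char 1 ('E'): step: R->1, L=7; E->plug->E->R->A->L->H->refl->C->L'->F->R'->C->plug->A
Char 2 ('B'): step: R->2, L=7; B->plug->B->R->E->L->B->refl->A->L'->G->R'->F->plug->F
Char 3 ('D'): step: R->3, L=7; D->plug->D->R->C->L->G->refl->E->L'->H->R'->F->plug->F
Char 4 ('H'): step: R->4, L=7; H->plug->H->R->C->L->G->refl->E->L'->H->R'->G->plug->G
Char 5 ('H'): step: R->5, L=7; H->plug->H->R->C->L->G->refl->E->L'->H->R'->E->plug->E
Char 6 ('C'): step: R->6, L=7; C->plug->A->R->H->L->E->refl->G->L'->C->R'->B->plug->B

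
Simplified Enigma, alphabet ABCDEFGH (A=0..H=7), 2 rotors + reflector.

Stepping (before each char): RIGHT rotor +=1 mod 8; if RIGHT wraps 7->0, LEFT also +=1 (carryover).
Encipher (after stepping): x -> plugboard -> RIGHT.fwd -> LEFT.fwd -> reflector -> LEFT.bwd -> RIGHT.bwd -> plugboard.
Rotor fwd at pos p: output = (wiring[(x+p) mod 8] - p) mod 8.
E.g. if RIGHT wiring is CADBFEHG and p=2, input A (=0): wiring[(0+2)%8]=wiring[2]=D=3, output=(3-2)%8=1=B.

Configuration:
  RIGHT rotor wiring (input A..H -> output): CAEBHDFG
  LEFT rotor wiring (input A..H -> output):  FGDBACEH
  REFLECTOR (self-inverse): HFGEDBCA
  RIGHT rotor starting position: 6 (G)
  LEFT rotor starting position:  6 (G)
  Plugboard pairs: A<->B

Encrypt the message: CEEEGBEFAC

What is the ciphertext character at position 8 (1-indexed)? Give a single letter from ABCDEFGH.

Char 1 ('C'): step: R->7, L=6; C->plug->C->R->B->L->B->refl->F->L'->E->R'->G->plug->G
Char 2 ('E'): step: R->0, L->7 (L advanced); E->plug->E->R->H->L->F->refl->B->L'->F->R'->G->plug->G
Char 3 ('E'): step: R->1, L=7; E->plug->E->R->C->L->H->refl->A->L'->A->R'->C->plug->C
Char 4 ('E'): step: R->2, L=7; E->plug->E->R->D->L->E->refl->D->L'->G->R'->H->plug->H
Char 5 ('G'): step: R->3, L=7; G->plug->G->R->F->L->B->refl->F->L'->H->R'->F->plug->F
Char 6 ('B'): step: R->4, L=7; B->plug->A->R->D->L->E->refl->D->L'->G->R'->E->plug->E
Char 7 ('E'): step: R->5, L=7; E->plug->E->R->D->L->E->refl->D->L'->G->R'->A->plug->B
Char 8 ('F'): step: R->6, L=7; F->plug->F->R->D->L->E->refl->D->L'->G->R'->E->plug->E

E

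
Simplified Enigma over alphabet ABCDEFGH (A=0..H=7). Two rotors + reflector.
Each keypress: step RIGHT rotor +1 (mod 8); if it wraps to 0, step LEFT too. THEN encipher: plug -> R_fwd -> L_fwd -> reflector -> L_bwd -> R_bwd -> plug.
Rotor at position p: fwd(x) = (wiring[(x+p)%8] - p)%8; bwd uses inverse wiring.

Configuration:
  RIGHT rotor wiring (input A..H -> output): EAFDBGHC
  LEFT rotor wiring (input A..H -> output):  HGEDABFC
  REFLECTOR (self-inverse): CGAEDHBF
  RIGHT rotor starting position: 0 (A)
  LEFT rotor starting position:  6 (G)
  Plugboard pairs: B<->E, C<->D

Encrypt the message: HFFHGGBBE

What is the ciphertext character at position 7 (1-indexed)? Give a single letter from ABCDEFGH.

Char 1 ('H'): step: R->1, L=6; H->plug->H->R->D->L->A->refl->C->L'->G->R'->F->plug->F
Char 2 ('F'): step: R->2, L=6; F->plug->F->R->A->L->H->refl->F->L'->F->R'->E->plug->B
Char 3 ('F'): step: R->3, L=6; F->plug->F->R->B->L->E->refl->D->L'->H->R'->E->plug->B
Char 4 ('H'): step: R->4, L=6; H->plug->H->R->H->L->D->refl->E->L'->B->R'->G->plug->G
Char 5 ('G'): step: R->5, L=6; G->plug->G->R->G->L->C->refl->A->L'->D->R'->E->plug->B
Char 6 ('G'): step: R->6, L=6; G->plug->G->R->D->L->A->refl->C->L'->G->R'->C->plug->D
Char 7 ('B'): step: R->7, L=6; B->plug->E->R->E->L->G->refl->B->L'->C->R'->F->plug->F

F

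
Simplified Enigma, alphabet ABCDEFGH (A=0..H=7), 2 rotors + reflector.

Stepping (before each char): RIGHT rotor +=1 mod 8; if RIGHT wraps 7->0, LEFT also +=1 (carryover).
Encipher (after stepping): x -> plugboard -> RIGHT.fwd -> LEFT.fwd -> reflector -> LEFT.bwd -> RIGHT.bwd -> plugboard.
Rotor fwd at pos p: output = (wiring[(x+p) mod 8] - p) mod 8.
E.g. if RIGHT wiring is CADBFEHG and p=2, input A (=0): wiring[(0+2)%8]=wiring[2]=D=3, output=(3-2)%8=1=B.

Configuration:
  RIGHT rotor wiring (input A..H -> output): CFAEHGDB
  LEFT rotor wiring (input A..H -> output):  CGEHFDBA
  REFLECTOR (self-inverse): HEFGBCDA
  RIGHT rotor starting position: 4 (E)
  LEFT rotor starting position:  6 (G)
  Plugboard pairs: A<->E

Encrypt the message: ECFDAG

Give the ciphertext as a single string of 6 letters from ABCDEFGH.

Answer: GHHEHE

Derivation:
Char 1 ('E'): step: R->5, L=6; E->plug->A->R->B->L->C->refl->F->L'->H->R'->G->plug->G
Char 2 ('C'): step: R->6, L=6; C->plug->C->R->E->L->G->refl->D->L'->A->R'->H->plug->H
Char 3 ('F'): step: R->7, L=6; F->plug->F->R->A->L->D->refl->G->L'->E->R'->H->plug->H
Char 4 ('D'): step: R->0, L->7 (L advanced); D->plug->D->R->E->L->A->refl->H->L'->C->R'->A->plug->E
Char 5 ('A'): step: R->1, L=7; A->plug->E->R->F->L->G->refl->D->L'->B->R'->H->plug->H
Char 6 ('G'): step: R->2, L=7; G->plug->G->R->A->L->B->refl->E->L'->G->R'->A->plug->E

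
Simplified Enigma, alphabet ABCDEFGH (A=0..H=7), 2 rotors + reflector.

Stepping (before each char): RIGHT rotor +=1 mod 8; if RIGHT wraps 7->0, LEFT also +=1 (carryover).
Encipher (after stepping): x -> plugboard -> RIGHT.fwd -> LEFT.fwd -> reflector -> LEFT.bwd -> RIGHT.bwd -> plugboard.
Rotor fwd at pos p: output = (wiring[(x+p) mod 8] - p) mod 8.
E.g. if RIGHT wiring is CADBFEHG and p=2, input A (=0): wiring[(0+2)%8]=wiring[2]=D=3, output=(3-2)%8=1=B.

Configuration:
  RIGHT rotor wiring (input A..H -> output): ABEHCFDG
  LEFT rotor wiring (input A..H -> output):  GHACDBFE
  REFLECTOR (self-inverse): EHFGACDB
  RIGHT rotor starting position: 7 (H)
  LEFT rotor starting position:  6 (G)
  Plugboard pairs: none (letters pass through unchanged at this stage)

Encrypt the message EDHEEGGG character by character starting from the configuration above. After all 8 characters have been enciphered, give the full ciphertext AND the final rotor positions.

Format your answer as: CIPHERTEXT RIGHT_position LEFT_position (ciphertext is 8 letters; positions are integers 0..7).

Char 1 ('E'): step: R->0, L->7 (L advanced); E->plug->E->R->C->L->A->refl->E->L'->F->R'->F->plug->F
Char 2 ('D'): step: R->1, L=7; D->plug->D->R->B->L->H->refl->B->L'->D->R'->B->plug->B
Char 3 ('H'): step: R->2, L=7; H->plug->H->R->H->L->G->refl->D->L'->E->R'->F->plug->F
Char 4 ('E'): step: R->3, L=7; E->plug->E->R->D->L->B->refl->H->L'->B->R'->H->plug->H
Char 5 ('E'): step: R->4, L=7; E->plug->E->R->E->L->D->refl->G->L'->H->R'->C->plug->C
Char 6 ('G'): step: R->5, L=7; G->plug->G->R->C->L->A->refl->E->L'->F->R'->H->plug->H
Char 7 ('G'): step: R->6, L=7; G->plug->G->R->E->L->D->refl->G->L'->H->R'->H->plug->H
Char 8 ('G'): step: R->7, L=7; G->plug->G->R->G->L->C->refl->F->L'->A->R'->E->plug->E
Final: ciphertext=FBFHCHHE, RIGHT=7, LEFT=7

Answer: FBFHCHHE 7 7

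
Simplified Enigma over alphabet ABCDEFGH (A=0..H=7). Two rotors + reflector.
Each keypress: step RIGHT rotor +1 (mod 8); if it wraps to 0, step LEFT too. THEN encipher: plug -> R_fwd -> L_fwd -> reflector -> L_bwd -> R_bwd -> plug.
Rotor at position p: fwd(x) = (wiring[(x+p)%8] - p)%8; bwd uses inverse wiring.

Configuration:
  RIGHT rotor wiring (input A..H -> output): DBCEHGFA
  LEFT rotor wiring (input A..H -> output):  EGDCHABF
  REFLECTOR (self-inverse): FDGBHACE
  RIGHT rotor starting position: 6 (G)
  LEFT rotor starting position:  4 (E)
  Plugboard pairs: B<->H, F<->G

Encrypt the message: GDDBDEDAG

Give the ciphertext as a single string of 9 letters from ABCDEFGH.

Answer: DBBCFGBCH

Derivation:
Char 1 ('G'): step: R->7, L=4; G->plug->F->R->A->L->D->refl->B->L'->D->R'->D->plug->D
Char 2 ('D'): step: R->0, L->5 (L advanced); D->plug->D->R->E->L->B->refl->D->L'->A->R'->H->plug->B
Char 3 ('D'): step: R->1, L=5; D->plug->D->R->G->L->F->refl->A->L'->C->R'->H->plug->B
Char 4 ('B'): step: R->2, L=5; B->plug->H->R->H->L->C->refl->G->L'->F->R'->C->plug->C
Char 5 ('D'): step: R->3, L=5; D->plug->D->R->C->L->A->refl->F->L'->G->R'->G->plug->F
Char 6 ('E'): step: R->4, L=5; E->plug->E->R->H->L->C->refl->G->L'->F->R'->F->plug->G
Char 7 ('D'): step: R->5, L=5; D->plug->D->R->G->L->F->refl->A->L'->C->R'->H->plug->B
Char 8 ('A'): step: R->6, L=5; A->plug->A->R->H->L->C->refl->G->L'->F->R'->C->plug->C
Char 9 ('G'): step: R->7, L=5; G->plug->F->R->A->L->D->refl->B->L'->E->R'->B->plug->H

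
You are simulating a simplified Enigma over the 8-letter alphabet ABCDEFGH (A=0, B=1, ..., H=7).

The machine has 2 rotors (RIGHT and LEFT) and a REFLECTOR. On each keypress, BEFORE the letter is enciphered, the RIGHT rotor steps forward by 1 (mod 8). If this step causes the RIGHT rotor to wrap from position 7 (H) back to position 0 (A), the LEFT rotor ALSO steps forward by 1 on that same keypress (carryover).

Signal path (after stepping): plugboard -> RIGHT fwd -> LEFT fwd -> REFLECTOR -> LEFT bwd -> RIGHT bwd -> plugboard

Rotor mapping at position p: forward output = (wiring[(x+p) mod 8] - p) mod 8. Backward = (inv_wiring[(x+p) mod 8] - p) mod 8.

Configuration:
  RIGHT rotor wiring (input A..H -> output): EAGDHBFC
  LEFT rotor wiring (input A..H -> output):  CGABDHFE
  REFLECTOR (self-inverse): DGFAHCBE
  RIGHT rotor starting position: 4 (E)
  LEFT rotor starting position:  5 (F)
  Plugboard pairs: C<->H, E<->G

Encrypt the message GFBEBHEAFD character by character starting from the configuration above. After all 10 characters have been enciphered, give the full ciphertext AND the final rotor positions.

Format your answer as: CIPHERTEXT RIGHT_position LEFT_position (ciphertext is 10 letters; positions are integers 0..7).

Char 1 ('G'): step: R->5, L=5; G->plug->E->R->D->L->F->refl->C->L'->A->R'->B->plug->B
Char 2 ('F'): step: R->6, L=5; F->plug->F->R->F->L->D->refl->A->L'->B->R'->G->plug->E
Char 3 ('B'): step: R->7, L=5; B->plug->B->R->F->L->D->refl->A->L'->B->R'->C->plug->H
Char 4 ('E'): step: R->0, L->6 (L advanced); E->plug->G->R->F->L->D->refl->A->L'->D->R'->D->plug->D
Char 5 ('B'): step: R->1, L=6; B->plug->B->R->F->L->D->refl->A->L'->D->R'->H->plug->C
Char 6 ('H'): step: R->2, L=6; H->plug->C->R->F->L->D->refl->A->L'->D->R'->E->plug->G
Char 7 ('E'): step: R->3, L=6; E->plug->G->R->F->L->D->refl->A->L'->D->R'->H->plug->C
Char 8 ('A'): step: R->4, L=6; A->plug->A->R->D->L->A->refl->D->L'->F->R'->B->plug->B
Char 9 ('F'): step: R->5, L=6; F->plug->F->R->B->L->G->refl->B->L'->H->R'->D->plug->D
Char 10 ('D'): step: R->6, L=6; D->plug->D->R->C->L->E->refl->H->L'->A->R'->E->plug->G
Final: ciphertext=BEHDCGCBDG, RIGHT=6, LEFT=6

Answer: BEHDCGCBDG 6 6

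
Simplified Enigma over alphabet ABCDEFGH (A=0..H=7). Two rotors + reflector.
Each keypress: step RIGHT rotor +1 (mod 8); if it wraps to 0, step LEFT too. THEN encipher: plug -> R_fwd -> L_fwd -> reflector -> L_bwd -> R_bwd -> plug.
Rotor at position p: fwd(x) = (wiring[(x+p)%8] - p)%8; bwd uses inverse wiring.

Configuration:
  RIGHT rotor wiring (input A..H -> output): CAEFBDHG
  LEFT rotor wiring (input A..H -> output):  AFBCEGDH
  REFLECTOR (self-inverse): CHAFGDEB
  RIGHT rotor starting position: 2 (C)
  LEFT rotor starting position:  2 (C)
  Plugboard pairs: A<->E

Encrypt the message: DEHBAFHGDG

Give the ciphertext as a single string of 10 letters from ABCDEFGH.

Char 1 ('D'): step: R->3, L=2; D->plug->D->R->E->L->B->refl->H->L'->A->R'->C->plug->C
Char 2 ('E'): step: R->4, L=2; E->plug->A->R->F->L->F->refl->D->L'->H->R'->B->plug->B
Char 3 ('H'): step: R->5, L=2; H->plug->H->R->E->L->B->refl->H->L'->A->R'->G->plug->G
Char 4 ('B'): step: R->6, L=2; B->plug->B->R->A->L->H->refl->B->L'->E->R'->C->plug->C
Char 5 ('A'): step: R->7, L=2; A->plug->E->R->G->L->G->refl->E->L'->D->R'->B->plug->B
Char 6 ('F'): step: R->0, L->3 (L advanced); F->plug->F->R->D->L->A->refl->C->L'->G->R'->H->plug->H
Char 7 ('H'): step: R->1, L=3; H->plug->H->R->B->L->B->refl->H->L'->A->R'->D->plug->D
Char 8 ('G'): step: R->2, L=3; G->plug->G->R->A->L->H->refl->B->L'->B->R'->D->plug->D
Char 9 ('D'): step: R->3, L=3; D->plug->D->R->E->L->E->refl->G->L'->H->R'->F->plug->F
Char 10 ('G'): step: R->4, L=3; G->plug->G->R->A->L->H->refl->B->L'->B->R'->H->plug->H

Answer: CBGCBHDDFH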